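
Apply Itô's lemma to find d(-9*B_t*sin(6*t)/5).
d(-9*B_t*sin(6*t)/5) = (-54*B_t*cos(6*t)/5) dt + (-9*sin(6*t)/5) dB_t

Itô's formula for f(t, x): d f(t, B_t) = (f_t + (1/2) f_xx) dt + f_x dB_t. Compute partials of f(t, x) = -9*x*sin(6*t)/5:
  f_t(t,x)  = -54*x*cos(6*t)/5
  f_x(t,x)  = -9*sin(6*t)/5
  f_xx(t,x) = 0
Assemble drift = f_t + (1/2) f_xx = -54*x*cos(6*t)/5 and diffusion = f_x = -9*sin(6*t)/5. Substituting x = B_t:
  d(-9*B_t*sin(6*t)/5) = (-54*B_t*cos(6*t)/5) dt + (-9*sin(6*t)/5) dB_t.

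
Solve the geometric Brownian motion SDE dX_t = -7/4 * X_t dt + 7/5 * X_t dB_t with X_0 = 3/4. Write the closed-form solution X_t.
X_t = 3/4 * exp((-273/100) * t + (7/5) * B_t)

For GBM dX = mu X dt + sigma X dB with X_0 = x_0, apply Itô to Y = log X: dY = (mu - sigma^2/2) dt + sigma dB, so Y_t = log(x_0) + (mu - sigma^2/2) t + sigma B_t and hence X_t = x_0 * exp((mu - sigma^2/2) t + sigma B_t).
With mu = -7/4, sigma = 7/5, x_0 = 3/4, this gives:
  X_t = 3/4 * exp((-273/100) * t + (7/5) * B_t).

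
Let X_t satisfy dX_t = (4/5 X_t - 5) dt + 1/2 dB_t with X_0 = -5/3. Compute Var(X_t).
Var(X_t) = 5*exp(8*t/5)/32 - 5/32

The variance V(t) = Var(X_t) satisfies V'(t) = 2 a V(t) + c^2 with V(0) = 0 (drift coefficient is linear in X, diffusion is constant). With a = 4/5, c = 1/2, the solution is
  V(t) = (c^2 / (2 a)) * (exp(2 a t) - 1)
       = ((1/2)^2 / (2*(4/5))) * (exp((8/5) t) - 1)
       = 5*exp(8*t/5)/32 - 5/32.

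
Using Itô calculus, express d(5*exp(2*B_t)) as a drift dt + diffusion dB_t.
d(5*exp(2*B_t)) = (10*exp(2*B_t)) dt + (10*exp(2*B_t)) dB_t

Itô's formula for f(B_t) gives d f(B_t) = f'(B_t) dB_t + (1/2) f''(B_t) dt. Compute derivatives of f(x) = 5*exp(2*x):
  f'(x)  = 10*exp(2*x)
  f''(x) = 20*exp(2*x)
Substitute x = B_t and multiply the f'' term by 1/2:
  drift     = (1/2) * (20*exp(2*x)) evaluated at B_t = 10*exp(2*B_t)
  diffusion = (10*exp(2*x)) evaluated at B_t = 10*exp(2*B_t)
Therefore d(5*exp(2*B_t)) = (10*exp(2*B_t)) dt + (10*exp(2*B_t)) dB_t.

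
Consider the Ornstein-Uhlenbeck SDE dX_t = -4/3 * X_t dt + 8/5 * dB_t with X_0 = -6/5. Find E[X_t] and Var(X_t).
E[X_t] = -6*exp(-4*t/3)/5; Var(X_t) = 24/25 - 24*exp(-8*t/3)/25

The OU SDE dX = -theta X dt + sigma dB admits the integrating factor exp(theta t): d(exp(theta t) X_t) = sigma exp(theta t) dB_t. Integrating from 0 to t:
  X_t = x_0 * exp(-theta t) + sigma * int_0^t exp(-theta (t-s)) dB_s.
The Itô integral has mean 0 and (by the Itô isometry) variance sigma^2 * int_0^t exp(-2 theta (t - s)) ds = sigma^2 * (1 - exp(-2 theta t)) / (2 theta).
With theta = 4/3, sigma = 8/5, x_0 = -6/5:
  E[X_t] = -6/5 * exp(-4/3 t) = -6*exp(-4*t/3)/5
  Var(X_t) = (8/5)^2 * (1 - exp(-2*4/3 t)) / (2 * 4/3) = 24/25 - 24*exp(-8*t/3)/25.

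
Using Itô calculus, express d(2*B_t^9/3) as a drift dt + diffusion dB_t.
d(2*B_t^9/3) = (24*B_t^7) dt + (6*B_t^8) dB_t

Itô's formula for f(B_t) gives d f(B_t) = f'(B_t) dB_t + (1/2) f''(B_t) dt. Compute derivatives of f(x) = 2*x^9/3:
  f'(x)  = 6*x^8
  f''(x) = 48*x^7
Substitute x = B_t and multiply the f'' term by 1/2:
  drift     = (1/2) * (48*x^7) evaluated at B_t = 24*B_t^7
  diffusion = (6*x^8) evaluated at B_t = 6*B_t^8
Therefore d(2*B_t^9/3) = (24*B_t^7) dt + (6*B_t^8) dB_t.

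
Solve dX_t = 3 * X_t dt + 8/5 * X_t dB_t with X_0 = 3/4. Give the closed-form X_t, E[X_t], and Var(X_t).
X_t = 3/4 * exp((43/25) t + (8/5) B_t); E[X_t] = 3*exp(3*t)/4; Var(X_t) = 9*(exp(64*t/25) - 1)*exp(6*t)/16

For GBM dX = mu X dt + sigma X dB with X_0 = x_0, apply Itô to Y = log X: dY = (mu - sigma^2/2) dt + sigma dB, so Y_t = log(x_0) + (mu - sigma^2/2) t + sigma B_t and hence X_t = x_0 * exp((mu - sigma^2/2) t + sigma B_t).
With mu = 3, sigma = 8/5, x_0 = 3/4, this gives:
  X_t = 3/4 * exp((43/25) * t + (8/5) * B_t).
Since sigma*B_t ~ Normal(0, sigma^2 t), E[exp(sigma*B_t)] = exp(sigma^2 t / 2); so E[X_t] = x_0 * exp((mu - sigma^2/2) t) * exp(sigma^2 t / 2) = x_0 * exp(mu t) = 3*exp(3*t)/4.
Var(X_t) = E[X_t^2] - (E[X_t])^2 = x_0^2 * exp(2 mu t) * (exp(sigma^2 t) - 1) = 9*(exp(64*t/25) - 1)*exp(6*t)/16.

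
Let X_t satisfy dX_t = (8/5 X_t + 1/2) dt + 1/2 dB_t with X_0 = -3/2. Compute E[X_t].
E[X_t] = -19*exp(8*t/5)/16 - 5/16

Taking expectations and using E[dB_t] = 0, the mean m(t) = E[X_t] satisfies the ODE m'(t) = a m(t) + b with m(0) = x_0. With a = 8/5, b = 1/2, x_0 = -3/2, the solution is
  m(t) = x_0 * exp(a t) + (b/a) * (exp(a t) - 1)
       = (-3/2) * exp((8/5) t) + ((1/2)/(8/5)) * (exp((8/5) t) - 1)
       = -19*exp(8*t/5)/16 - 5/16.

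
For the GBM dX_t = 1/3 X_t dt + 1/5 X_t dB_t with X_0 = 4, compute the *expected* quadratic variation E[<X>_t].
E[<X>_t] = 48*exp(53*t/75)/53 - 48/53

<X>_t = int_0^t ((1/5) * X_s)^2 ds. Taking expectation inside the integral: E[<X>_t] = (1/5)^2 * int_0^t E[X_s^2] ds. For GBM, E[X_s^2] = x_0^2 * exp((2 mu + sigma^2) s). Integrating:
  E[<X>_t] = (1/5)^2 * 4^2 * (exp((2*(1/3) + (1/5)^2) t) - 1) / (2*(1/3) + (1/5)^2)
           = (1/5)^2 * 4^2 * (exp((53/75) t) - 1) / (53/75) = 48*exp(53*t/75)/53 - 48/53.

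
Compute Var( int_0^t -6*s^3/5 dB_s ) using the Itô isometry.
Var = 36*t^7/175

The Itô integral of a deterministic integrand f(s) has mean 0 because each increment f(s) * (B_{s+ds} - B_s) has mean 0. By the Itô isometry:
  Var( int_0^t f(s) dB_s ) = E[ (int_0^t f(s) dB_s)^2 ] = int_0^t f(s)^2 ds.
Here f(s) = -6*s^3/5, so f(s)^2 = 36*s^6/25. Integrate:
  int_0^t (36*s^6/25) ds = 36*t^7/175.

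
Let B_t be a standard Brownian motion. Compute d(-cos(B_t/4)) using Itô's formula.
d(-cos(B_t/4)) = (cos(B_t/4)/32) dt + (sin(B_t/4)/4) dB_t

Itô's formula for f(B_t) gives d f(B_t) = f'(B_t) dB_t + (1/2) f''(B_t) dt. Compute derivatives of f(x) = -cos(x/4):
  f'(x)  = sin(x/4)/4
  f''(x) = cos(x/4)/16
Substitute x = B_t and multiply the f'' term by 1/2:
  drift     = (1/2) * (cos(x/4)/16) evaluated at B_t = cos(B_t/4)/32
  diffusion = (sin(x/4)/4) evaluated at B_t = sin(B_t/4)/4
Therefore d(-cos(B_t/4)) = (cos(B_t/4)/32) dt + (sin(B_t/4)/4) dB_t.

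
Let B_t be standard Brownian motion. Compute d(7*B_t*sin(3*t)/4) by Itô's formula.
d(7*B_t*sin(3*t)/4) = (21*B_t*cos(3*t)/4) dt + (7*sin(3*t)/4) dB_t

Itô's formula for f(t, x): d f(t, B_t) = (f_t + (1/2) f_xx) dt + f_x dB_t. Compute partials of f(t, x) = 7*x*sin(3*t)/4:
  f_t(t,x)  = 21*x*cos(3*t)/4
  f_x(t,x)  = 7*sin(3*t)/4
  f_xx(t,x) = 0
Assemble drift = f_t + (1/2) f_xx = 21*x*cos(3*t)/4 and diffusion = f_x = 7*sin(3*t)/4. Substituting x = B_t:
  d(7*B_t*sin(3*t)/4) = (21*B_t*cos(3*t)/4) dt + (7*sin(3*t)/4) dB_t.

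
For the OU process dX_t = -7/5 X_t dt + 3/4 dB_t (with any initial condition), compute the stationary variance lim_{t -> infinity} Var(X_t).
lim Var(X_t) = 45/224

The OU SDE dX = -theta X dt + sigma dB admits the integrating factor exp(theta t): d(exp(theta t) X_t) = sigma exp(theta t) dB_t. Integrating from 0 to t gives X_t = x_0 * exp(-theta t) + sigma * int_0^t exp(-theta (t-s)) dB_s for any initial x_0. The Itô integral has variance (by the Itô isometry) sigma^2 * int_0^t exp(-2 theta (t - s)) ds = sigma^2 * (1 - exp(-2 theta t)) / (2 theta), independent of x_0.
With theta = 7/5, sigma = 3/4:
  Var(X_t) = (3/4)^2 * (1 - exp(-2*7/5 t)) / (2 * 7/5) = 45/224 - 45*exp(-14*t/5)/224.
As t -> infinity, exp(-2*7/5 t) -> 0, so the stationary variance is sigma^2 / (2 theta) = 45/224.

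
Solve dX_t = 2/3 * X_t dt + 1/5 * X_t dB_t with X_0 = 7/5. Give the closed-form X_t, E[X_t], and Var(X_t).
X_t = 7/5 * exp((97/150) t + (1/5) B_t); E[X_t] = 7*exp(2*t/3)/5; Var(X_t) = 49*(exp(t/25) - 1)*exp(4*t/3)/25

For GBM dX = mu X dt + sigma X dB with X_0 = x_0, apply Itô to Y = log X: dY = (mu - sigma^2/2) dt + sigma dB, so Y_t = log(x_0) + (mu - sigma^2/2) t + sigma B_t and hence X_t = x_0 * exp((mu - sigma^2/2) t + sigma B_t).
With mu = 2/3, sigma = 1/5, x_0 = 7/5, this gives:
  X_t = 7/5 * exp((97/150) * t + (1/5) * B_t).
Since sigma*B_t ~ Normal(0, sigma^2 t), E[exp(sigma*B_t)] = exp(sigma^2 t / 2); so E[X_t] = x_0 * exp((mu - sigma^2/2) t) * exp(sigma^2 t / 2) = x_0 * exp(mu t) = 7*exp(2*t/3)/5.
Var(X_t) = E[X_t^2] - (E[X_t])^2 = x_0^2 * exp(2 mu t) * (exp(sigma^2 t) - 1) = 49*(exp(t/25) - 1)*exp(4*t/3)/25.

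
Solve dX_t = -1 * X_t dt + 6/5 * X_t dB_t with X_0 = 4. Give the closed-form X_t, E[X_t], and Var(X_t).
X_t = 4 * exp((-43/25) t + (6/5) B_t); E[X_t] = 4*exp(-t); Var(X_t) = (16*exp(36*t/25) - 16)*exp(-2*t)

For GBM dX = mu X dt + sigma X dB with X_0 = x_0, apply Itô to Y = log X: dY = (mu - sigma^2/2) dt + sigma dB, so Y_t = log(x_0) + (mu - sigma^2/2) t + sigma B_t and hence X_t = x_0 * exp((mu - sigma^2/2) t + sigma B_t).
With mu = -1, sigma = 6/5, x_0 = 4, this gives:
  X_t = 4 * exp((-43/25) * t + (6/5) * B_t).
Since sigma*B_t ~ Normal(0, sigma^2 t), E[exp(sigma*B_t)] = exp(sigma^2 t / 2); so E[X_t] = x_0 * exp((mu - sigma^2/2) t) * exp(sigma^2 t / 2) = x_0 * exp(mu t) = 4*exp(-t).
Var(X_t) = E[X_t^2] - (E[X_t])^2 = x_0^2 * exp(2 mu t) * (exp(sigma^2 t) - 1) = (16*exp(36*t/25) - 16)*exp(-2*t).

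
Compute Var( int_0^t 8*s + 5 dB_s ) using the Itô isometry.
Var = t*(64*t^2 + 120*t + 75)/3

The Itô integral of a deterministic integrand f(s) has mean 0 because each increment f(s) * (B_{s+ds} - B_s) has mean 0. By the Itô isometry:
  Var( int_0^t f(s) dB_s ) = E[ (int_0^t f(s) dB_s)^2 ] = int_0^t f(s)^2 ds.
Here f(s) = 8*s + 5, so f(s)^2 = (8*s + 5)^2. Integrate:
  int_0^t ((8*s + 5)^2) ds = t*(64*t^2 + 120*t + 75)/3.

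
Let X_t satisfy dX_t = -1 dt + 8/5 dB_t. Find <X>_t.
<X>_t = 64*t/25

For an Itô process dX_t = a(t) dt + b(t) dB_t, the quadratic variation is <X>_t = int_0^t b(s)^2 ds (the drift term does not contribute). Here b(s) = 8/5, so
  b(s)^2 = 64/25.
Integrating from 0 to t:
  <X>_t = int_0^t (64/25) ds = 64*t/25.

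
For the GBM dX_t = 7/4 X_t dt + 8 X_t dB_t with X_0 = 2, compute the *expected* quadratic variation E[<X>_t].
E[<X>_t] = 512*exp(135*t/2)/135 - 512/135

<X>_t = int_0^t (8 * X_s)^2 ds. Taking expectation inside the integral: E[<X>_t] = 8^2 * int_0^t E[X_s^2] ds. For GBM, E[X_s^2] = x_0^2 * exp((2 mu + sigma^2) s). Integrating:
  E[<X>_t] = 8^2 * 2^2 * (exp((2*(7/4) + 8^2) t) - 1) / (2*(7/4) + 8^2)
           = 8^2 * 2^2 * (exp((135/2) t) - 1) / (135/2) = 512*exp(135*t/2)/135 - 512/135.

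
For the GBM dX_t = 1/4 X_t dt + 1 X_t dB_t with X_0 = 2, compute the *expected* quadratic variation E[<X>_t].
E[<X>_t] = 8*exp(3*t/2)/3 - 8/3

<X>_t = int_0^t (1 * X_s)^2 ds. Taking expectation inside the integral: E[<X>_t] = 1^2 * int_0^t E[X_s^2] ds. For GBM, E[X_s^2] = x_0^2 * exp((2 mu + sigma^2) s). Integrating:
  E[<X>_t] = 1^2 * 2^2 * (exp((2*(1/4) + 1^2) t) - 1) / (2*(1/4) + 1^2)
           = 1^2 * 2^2 * (exp((3/2) t) - 1) / (3/2) = 8*exp(3*t/2)/3 - 8/3.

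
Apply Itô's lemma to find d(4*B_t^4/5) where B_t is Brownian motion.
d(4*B_t^4/5) = (24*B_t^2/5) dt + (16*B_t^3/5) dB_t

Itô's formula for f(B_t) gives d f(B_t) = f'(B_t) dB_t + (1/2) f''(B_t) dt. Compute derivatives of f(x) = 4*x^4/5:
  f'(x)  = 16*x^3/5
  f''(x) = 48*x^2/5
Substitute x = B_t and multiply the f'' term by 1/2:
  drift     = (1/2) * (48*x^2/5) evaluated at B_t = 24*B_t^2/5
  diffusion = (16*x^3/5) evaluated at B_t = 16*B_t^3/5
Therefore d(4*B_t^4/5) = (24*B_t^2/5) dt + (16*B_t^3/5) dB_t.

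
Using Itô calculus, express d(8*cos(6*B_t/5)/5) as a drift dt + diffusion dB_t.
d(8*cos(6*B_t/5)/5) = (-144*cos(6*B_t/5)/125) dt + (-48*sin(6*B_t/5)/25) dB_t

Itô's formula for f(B_t) gives d f(B_t) = f'(B_t) dB_t + (1/2) f''(B_t) dt. Compute derivatives of f(x) = 8*cos(6*x/5)/5:
  f'(x)  = -48*sin(6*x/5)/25
  f''(x) = -288*cos(6*x/5)/125
Substitute x = B_t and multiply the f'' term by 1/2:
  drift     = (1/2) * (-288*cos(6*x/5)/125) evaluated at B_t = -144*cos(6*B_t/5)/125
  diffusion = (-48*sin(6*x/5)/25) evaluated at B_t = -48*sin(6*B_t/5)/25
Therefore d(8*cos(6*B_t/5)/5) = (-144*cos(6*B_t/5)/125) dt + (-48*sin(6*B_t/5)/25) dB_t.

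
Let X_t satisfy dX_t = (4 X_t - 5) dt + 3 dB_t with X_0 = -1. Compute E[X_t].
E[X_t] = 5/4 - 9*exp(4*t)/4

Taking expectations and using E[dB_t] = 0, the mean m(t) = E[X_t] satisfies the ODE m'(t) = a m(t) + b with m(0) = x_0. With a = 4, b = -5, x_0 = -1, the solution is
  m(t) = x_0 * exp(a t) + (b/a) * (exp(a t) - 1)
       = (-1) * exp(4 t) + ((-5)/4) * (exp(4 t) - 1)
       = 5/4 - 9*exp(4*t)/4.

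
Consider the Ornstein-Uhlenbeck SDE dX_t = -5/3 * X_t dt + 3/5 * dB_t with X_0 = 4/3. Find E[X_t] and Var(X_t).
E[X_t] = 4*exp(-5*t/3)/3; Var(X_t) = 27/250 - 27*exp(-10*t/3)/250

The OU SDE dX = -theta X dt + sigma dB admits the integrating factor exp(theta t): d(exp(theta t) X_t) = sigma exp(theta t) dB_t. Integrating from 0 to t:
  X_t = x_0 * exp(-theta t) + sigma * int_0^t exp(-theta (t-s)) dB_s.
The Itô integral has mean 0 and (by the Itô isometry) variance sigma^2 * int_0^t exp(-2 theta (t - s)) ds = sigma^2 * (1 - exp(-2 theta t)) / (2 theta).
With theta = 5/3, sigma = 3/5, x_0 = 4/3:
  E[X_t] = 4/3 * exp(-5/3 t) = 4*exp(-5*t/3)/3
  Var(X_t) = (3/5)^2 * (1 - exp(-2*5/3 t)) / (2 * 5/3) = 27/250 - 27*exp(-10*t/3)/250.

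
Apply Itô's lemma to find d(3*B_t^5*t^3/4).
d(3*B_t^5*t^3/4) = (3*B_t^3*t^2*(3*B_t^2 + 10*t)/4) dt + (15*B_t^4*t^3/4) dB_t

Itô's formula for f(t, x): d f(t, B_t) = (f_t + (1/2) f_xx) dt + f_x dB_t. Compute partials of f(t, x) = 3*t^3*x^5/4:
  f_t(t,x)  = 9*t^2*x^5/4
  f_x(t,x)  = 15*t^3*x^4/4
  f_xx(t,x) = 15*t^3*x^3
Assemble drift = f_t + (1/2) f_xx = 3*t^2*x^3*(10*t + 3*x^2)/4 and diffusion = f_x = 15*t^3*x^4/4. Substituting x = B_t:
  d(3*B_t^5*t^3/4) = (3*B_t^3*t^2*(3*B_t^2 + 10*t)/4) dt + (15*B_t^4*t^3/4) dB_t.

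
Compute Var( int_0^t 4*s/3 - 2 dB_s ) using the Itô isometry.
Var = 4*t*(4*t^2 - 18*t + 27)/27

The Itô integral of a deterministic integrand f(s) has mean 0 because each increment f(s) * (B_{s+ds} - B_s) has mean 0. By the Itô isometry:
  Var( int_0^t f(s) dB_s ) = E[ (int_0^t f(s) dB_s)^2 ] = int_0^t f(s)^2 ds.
Here f(s) = 4*s/3 - 2, so f(s)^2 = 4*(2*s - 3)^2/9. Integrate:
  int_0^t (4*(2*s - 3)^2/9) ds = 4*t*(4*t^2 - 18*t + 27)/27.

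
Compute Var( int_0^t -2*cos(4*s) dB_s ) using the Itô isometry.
Var = 2*t + sin(4*t)*cos(4*t)/2

The Itô integral of a deterministic integrand f(s) has mean 0 because each increment f(s) * (B_{s+ds} - B_s) has mean 0. By the Itô isometry:
  Var( int_0^t f(s) dB_s ) = E[ (int_0^t f(s) dB_s)^2 ] = int_0^t f(s)^2 ds.
Here f(s) = -2*cos(4*s), so f(s)^2 = 4*cos(4*s)^2. Integrate:
  int_0^t (4*cos(4*s)^2) ds = 2*t + sin(4*t)*cos(4*t)/2.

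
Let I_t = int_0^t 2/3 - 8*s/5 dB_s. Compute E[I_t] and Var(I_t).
E[I_t] = 0; Var(I_t) = 4*t*(48*t^2 - 60*t + 25)/225

The Itô integral of a deterministic integrand f(s) has mean 0 because each increment f(s) * (B_{s+ds} - B_s) has mean 0. By the Itô isometry:
  Var( int_0^t f(s) dB_s ) = E[ (int_0^t f(s) dB_s)^2 ] = int_0^t f(s)^2 ds.
Here f(s) = 2/3 - 8*s/5, so f(s)^2 = 4*(12*s - 5)^2/225. Integrate:
  int_0^t (4*(12*s - 5)^2/225) ds = 4*t*(48*t^2 - 60*t + 25)/225.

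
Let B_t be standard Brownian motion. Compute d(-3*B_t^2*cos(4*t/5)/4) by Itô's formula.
d(-3*B_t^2*cos(4*t/5)/4) = (3*B_t^2*sin(4*t/5)/5 - 3*cos(4*t/5)/4) dt + (-3*B_t*cos(4*t/5)/2) dB_t

Itô's formula for f(t, x): d f(t, B_t) = (f_t + (1/2) f_xx) dt + f_x dB_t. Compute partials of f(t, x) = -3*x^2*cos(4*t/5)/4:
  f_t(t,x)  = 3*x^2*sin(4*t/5)/5
  f_x(t,x)  = -3*x*cos(4*t/5)/2
  f_xx(t,x) = -3*cos(4*t/5)/2
Assemble drift = f_t + (1/2) f_xx = 3*x^2*sin(4*t/5)/5 - 3*cos(4*t/5)/4 and diffusion = f_x = -3*x*cos(4*t/5)/2. Substituting x = B_t:
  d(-3*B_t^2*cos(4*t/5)/4) = (3*B_t^2*sin(4*t/5)/5 - 3*cos(4*t/5)/4) dt + (-3*B_t*cos(4*t/5)/2) dB_t.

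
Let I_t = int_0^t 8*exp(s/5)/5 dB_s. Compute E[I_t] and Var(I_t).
E[I_t] = 0; Var(I_t) = 32*exp(2*t/5)/5 - 32/5

The Itô integral of a deterministic integrand f(s) has mean 0 because each increment f(s) * (B_{s+ds} - B_s) has mean 0. By the Itô isometry:
  Var( int_0^t f(s) dB_s ) = E[ (int_0^t f(s) dB_s)^2 ] = int_0^t f(s)^2 ds.
Here f(s) = 8*exp(s/5)/5, so f(s)^2 = 64*exp(2*s/5)/25. Integrate:
  int_0^t (64*exp(2*s/5)/25) ds = 32*exp(2*t/5)/5 - 32/5.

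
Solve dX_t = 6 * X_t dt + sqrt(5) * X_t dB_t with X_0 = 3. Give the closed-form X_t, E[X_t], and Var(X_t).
X_t = 3 * exp((7/2) t + (sqrt(5)) B_t); E[X_t] = 3*exp(6*t); Var(X_t) = 9*(exp(5*t) - 1)*exp(12*t)

For GBM dX = mu X dt + sigma X dB with X_0 = x_0, apply Itô to Y = log X: dY = (mu - sigma^2/2) dt + sigma dB, so Y_t = log(x_0) + (mu - sigma^2/2) t + sigma B_t and hence X_t = x_0 * exp((mu - sigma^2/2) t + sigma B_t).
With mu = 6, sigma = sqrt(5), x_0 = 3, this gives:
  X_t = 3 * exp((7/2) * t + (sqrt(5)) * B_t).
Since sigma*B_t ~ Normal(0, sigma^2 t), E[exp(sigma*B_t)] = exp(sigma^2 t / 2); so E[X_t] = x_0 * exp((mu - sigma^2/2) t) * exp(sigma^2 t / 2) = x_0 * exp(mu t) = 3*exp(6*t).
Var(X_t) = E[X_t^2] - (E[X_t])^2 = x_0^2 * exp(2 mu t) * (exp(sigma^2 t) - 1) = 9*(exp(5*t) - 1)*exp(12*t).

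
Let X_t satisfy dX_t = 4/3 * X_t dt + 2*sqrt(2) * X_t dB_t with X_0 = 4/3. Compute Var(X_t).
Var(X_t) = 16*(exp(8*t) - 1)*exp(8*t/3)/9

For GBM dX = mu X dt + sigma X dB with X_0 = x_0, apply Itô to Y = log X: dY = (mu - sigma^2/2) dt + sigma dB, so Y_t = log(x_0) + (mu - sigma^2/2) t + sigma B_t and hence X_t = x_0 * exp((mu - sigma^2/2) t + sigma B_t).
With mu = 4/3, sigma = 2*sqrt(2), x_0 = 4/3, this gives:
  X_t = 4/3 * exp((-8/3) * t + (2*sqrt(2)) * B_t).
Since sigma*B_t ~ Normal(0, sigma^2 t), E[exp(sigma*B_t)] = exp(sigma^2 t / 2); so E[X_t] = x_0 * exp((mu - sigma^2/2) t) * exp(sigma^2 t / 2) = x_0 * exp(mu t) = 4*exp(4*t/3)/3.
Var(X_t) = E[X_t^2] - (E[X_t])^2 = x_0^2 * exp(2 mu t) * (exp(sigma^2 t) - 1) = 16*(exp(8*t) - 1)*exp(8*t/3)/9.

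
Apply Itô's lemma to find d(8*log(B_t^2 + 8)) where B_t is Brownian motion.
d(8*log(B_t^2 + 8)) = (8*(8 - B_t^2)/(B_t^2 + 8)^2) dt + (16*B_t/(B_t^2 + 8)) dB_t

Itô's formula for f(B_t) gives d f(B_t) = f'(B_t) dB_t + (1/2) f''(B_t) dt. Compute derivatives of f(x) = 8*log(x^2 + 8):
  f'(x)  = 16*x/(x^2 + 8)
  f''(x) = 16*(8 - x^2)/(x^2 + 8)^2
Substitute x = B_t and multiply the f'' term by 1/2:
  drift     = (1/2) * (16*(8 - x^2)/(x^2 + 8)^2) evaluated at B_t = 8*(8 - B_t^2)/(B_t^2 + 8)^2
  diffusion = (16*x/(x^2 + 8)) evaluated at B_t = 16*B_t/(B_t^2 + 8)
Therefore d(8*log(B_t^2 + 8)) = (8*(8 - B_t^2)/(B_t^2 + 8)^2) dt + (16*B_t/(B_t^2 + 8)) dB_t.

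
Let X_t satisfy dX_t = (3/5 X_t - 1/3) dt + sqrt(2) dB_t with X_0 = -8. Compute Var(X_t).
Var(X_t) = 5*exp(6*t/5)/3 - 5/3

The variance V(t) = Var(X_t) satisfies V'(t) = 2 a V(t) + c^2 with V(0) = 0 (drift coefficient is linear in X, diffusion is constant). With a = 3/5, c = sqrt(2), the solution is
  V(t) = (c^2 / (2 a)) * (exp(2 a t) - 1)
       = (sqrt(2)^2 / (2*(3/5))) * (exp((6/5) t) - 1)
       = 5*exp(6*t/5)/3 - 5/3.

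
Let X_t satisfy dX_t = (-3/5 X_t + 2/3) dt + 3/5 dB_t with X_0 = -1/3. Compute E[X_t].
E[X_t] = 10/9 - 13*exp(-3*t/5)/9

Taking expectations and using E[dB_t] = 0, the mean m(t) = E[X_t] satisfies the ODE m'(t) = a m(t) + b with m(0) = x_0. With a = -3/5, b = 2/3, x_0 = -1/3, the solution is
  m(t) = x_0 * exp(a t) + (b/a) * (exp(a t) - 1)
       = (-1/3) * exp((-3/5) t) + ((2/3)/(-3/5)) * (exp((-3/5) t) - 1)
       = 10/9 - 13*exp(-3*t/5)/9.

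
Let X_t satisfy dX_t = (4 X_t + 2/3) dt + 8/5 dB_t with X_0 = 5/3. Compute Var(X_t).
Var(X_t) = 8*exp(8*t)/25 - 8/25

The variance V(t) = Var(X_t) satisfies V'(t) = 2 a V(t) + c^2 with V(0) = 0 (drift coefficient is linear in X, diffusion is constant). With a = 4, c = 8/5, the solution is
  V(t) = (c^2 / (2 a)) * (exp(2 a t) - 1)
       = ((8/5)^2 / (2*4)) * (exp(8 t) - 1)
       = 8*exp(8*t)/25 - 8/25.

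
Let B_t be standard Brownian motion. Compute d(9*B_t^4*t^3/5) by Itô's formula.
d(9*B_t^4*t^3/5) = (27*B_t^2*t^2*(B_t^2 + 2*t)/5) dt + (36*B_t^3*t^3/5) dB_t

Itô's formula for f(t, x): d f(t, B_t) = (f_t + (1/2) f_xx) dt + f_x dB_t. Compute partials of f(t, x) = 9*t^3*x^4/5:
  f_t(t,x)  = 27*t^2*x^4/5
  f_x(t,x)  = 36*t^3*x^3/5
  f_xx(t,x) = 108*t^3*x^2/5
Assemble drift = f_t + (1/2) f_xx = 27*t^2*x^2*(2*t + x^2)/5 and diffusion = f_x = 36*t^3*x^3/5. Substituting x = B_t:
  d(9*B_t^4*t^3/5) = (27*B_t^2*t^2*(B_t^2 + 2*t)/5) dt + (36*B_t^3*t^3/5) dB_t.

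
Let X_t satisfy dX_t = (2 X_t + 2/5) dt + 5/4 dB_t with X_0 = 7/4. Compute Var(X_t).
Var(X_t) = 25*exp(4*t)/64 - 25/64

The variance V(t) = Var(X_t) satisfies V'(t) = 2 a V(t) + c^2 with V(0) = 0 (drift coefficient is linear in X, diffusion is constant). With a = 2, c = 5/4, the solution is
  V(t) = (c^2 / (2 a)) * (exp(2 a t) - 1)
       = ((5/4)^2 / (2*2)) * (exp(4 t) - 1)
       = 25*exp(4*t)/64 - 25/64.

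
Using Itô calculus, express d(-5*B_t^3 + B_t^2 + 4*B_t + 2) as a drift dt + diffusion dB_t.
d(-5*B_t^3 + B_t^2 + 4*B_t + 2) = (1 - 15*B_t) dt + (-15*B_t^2 + 2*B_t + 4) dB_t

Itô's formula for f(B_t) gives d f(B_t) = f'(B_t) dB_t + (1/2) f''(B_t) dt. Compute derivatives of f(x) = -5*x^3 + x^2 + 4*x + 2:
  f'(x)  = -15*x^2 + 2*x + 4
  f''(x) = 2 - 30*x
Substitute x = B_t and multiply the f'' term by 1/2:
  drift     = (1/2) * (2 - 30*x) evaluated at B_t = 1 - 15*B_t
  diffusion = (-15*x^2 + 2*x + 4) evaluated at B_t = -15*B_t^2 + 2*B_t + 4
Therefore d(-5*B_t^3 + B_t^2 + 4*B_t + 2) = (1 - 15*B_t) dt + (-15*B_t^2 + 2*B_t + 4) dB_t.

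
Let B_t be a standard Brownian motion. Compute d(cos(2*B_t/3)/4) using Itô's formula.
d(cos(2*B_t/3)/4) = (-cos(2*B_t/3)/18) dt + (-sin(2*B_t/3)/6) dB_t

Itô's formula for f(B_t) gives d f(B_t) = f'(B_t) dB_t + (1/2) f''(B_t) dt. Compute derivatives of f(x) = cos(2*x/3)/4:
  f'(x)  = -sin(2*x/3)/6
  f''(x) = -cos(2*x/3)/9
Substitute x = B_t and multiply the f'' term by 1/2:
  drift     = (1/2) * (-cos(2*x/3)/9) evaluated at B_t = -cos(2*B_t/3)/18
  diffusion = (-sin(2*x/3)/6) evaluated at B_t = -sin(2*B_t/3)/6
Therefore d(cos(2*B_t/3)/4) = (-cos(2*B_t/3)/18) dt + (-sin(2*B_t/3)/6) dB_t.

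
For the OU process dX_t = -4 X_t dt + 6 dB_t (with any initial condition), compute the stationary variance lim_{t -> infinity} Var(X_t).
lim Var(X_t) = 9/2

The OU SDE dX = -theta X dt + sigma dB admits the integrating factor exp(theta t): d(exp(theta t) X_t) = sigma exp(theta t) dB_t. Integrating from 0 to t gives X_t = x_0 * exp(-theta t) + sigma * int_0^t exp(-theta (t-s)) dB_s for any initial x_0. The Itô integral has variance (by the Itô isometry) sigma^2 * int_0^t exp(-2 theta (t - s)) ds = sigma^2 * (1 - exp(-2 theta t)) / (2 theta), independent of x_0.
With theta = 4, sigma = 6:
  Var(X_t) = (6)^2 * (1 - exp(-2*4 t)) / (2 * 4) = 9/2 - 9*exp(-8*t)/2.
As t -> infinity, exp(-2*4 t) -> 0, so the stationary variance is sigma^2 / (2 theta) = 9/2.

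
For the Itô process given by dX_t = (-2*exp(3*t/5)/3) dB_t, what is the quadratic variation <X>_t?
<X>_t = 10*exp(6*t/5)/27 - 10/27

For an Itô process dX_t = a(t) dt + b(t) dB_t, the quadratic variation is <X>_t = int_0^t b(s)^2 ds (the drift term does not contribute). Here b(s) = -2*exp(3*s/5)/3, so
  b(s)^2 = 4*exp(6*s/5)/9.
Integrating from 0 to t:
  <X>_t = int_0^t (4*exp(6*s/5)/9) ds = 10*exp(6*t/5)/27 - 10/27.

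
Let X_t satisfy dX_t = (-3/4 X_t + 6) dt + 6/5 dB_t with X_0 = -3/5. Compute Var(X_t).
Var(X_t) = 24/25 - 24*exp(-3*t/2)/25

The variance V(t) = Var(X_t) satisfies V'(t) = 2 a V(t) + c^2 with V(0) = 0 (drift coefficient is linear in X, diffusion is constant). With a = -3/4, c = 6/5, the solution is
  V(t) = (c^2 / (2 a)) * (exp(2 a t) - 1)
       = ((6/5)^2 / (2*(-3/4))) * (exp((-3/2) t) - 1)
       = 24/25 - 24*exp(-3*t/2)/25.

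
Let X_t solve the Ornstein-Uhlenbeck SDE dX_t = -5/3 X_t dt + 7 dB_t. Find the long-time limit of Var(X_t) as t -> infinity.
lim Var(X_t) = 147/10

The OU SDE dX = -theta X dt + sigma dB admits the integrating factor exp(theta t): d(exp(theta t) X_t) = sigma exp(theta t) dB_t. Integrating from 0 to t gives X_t = x_0 * exp(-theta t) + sigma * int_0^t exp(-theta (t-s)) dB_s for any initial x_0. The Itô integral has variance (by the Itô isometry) sigma^2 * int_0^t exp(-2 theta (t - s)) ds = sigma^2 * (1 - exp(-2 theta t)) / (2 theta), independent of x_0.
With theta = 5/3, sigma = 7:
  Var(X_t) = (7)^2 * (1 - exp(-2*5/3 t)) / (2 * 5/3) = 147/10 - 147*exp(-10*t/3)/10.
As t -> infinity, exp(-2*5/3 t) -> 0, so the stationary variance is sigma^2 / (2 theta) = 147/10.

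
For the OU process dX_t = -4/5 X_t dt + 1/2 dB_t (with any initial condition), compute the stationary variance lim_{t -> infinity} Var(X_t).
lim Var(X_t) = 5/32

The OU SDE dX = -theta X dt + sigma dB admits the integrating factor exp(theta t): d(exp(theta t) X_t) = sigma exp(theta t) dB_t. Integrating from 0 to t gives X_t = x_0 * exp(-theta t) + sigma * int_0^t exp(-theta (t-s)) dB_s for any initial x_0. The Itô integral has variance (by the Itô isometry) sigma^2 * int_0^t exp(-2 theta (t - s)) ds = sigma^2 * (1 - exp(-2 theta t)) / (2 theta), independent of x_0.
With theta = 4/5, sigma = 1/2:
  Var(X_t) = (1/2)^2 * (1 - exp(-2*4/5 t)) / (2 * 4/5) = 5/32 - 5*exp(-8*t/5)/32.
As t -> infinity, exp(-2*4/5 t) -> 0, so the stationary variance is sigma^2 / (2 theta) = 5/32.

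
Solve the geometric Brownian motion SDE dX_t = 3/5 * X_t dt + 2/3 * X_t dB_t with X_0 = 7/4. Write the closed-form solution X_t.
X_t = 7/4 * exp((17/45) * t + (2/3) * B_t)

For GBM dX = mu X dt + sigma X dB with X_0 = x_0, apply Itô to Y = log X: dY = (mu - sigma^2/2) dt + sigma dB, so Y_t = log(x_0) + (mu - sigma^2/2) t + sigma B_t and hence X_t = x_0 * exp((mu - sigma^2/2) t + sigma B_t).
With mu = 3/5, sigma = 2/3, x_0 = 7/4, this gives:
  X_t = 7/4 * exp((17/45) * t + (2/3) * B_t).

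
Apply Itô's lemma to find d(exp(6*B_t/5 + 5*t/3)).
d(exp(6*B_t/5 + 5*t/3)) = (179*exp(6*B_t/5 + 5*t/3)/75) dt + (6*exp(6*B_t/5 + 5*t/3)/5) dB_t

Itô's formula for f(t, x): d f(t, B_t) = (f_t + (1/2) f_xx) dt + f_x dB_t. Compute partials of f(t, x) = exp(5*t/3 + 6*x/5):
  f_t(t,x)  = 5*exp(5*t/3 + 6*x/5)/3
  f_x(t,x)  = 6*exp(5*t/3 + 6*x/5)/5
  f_xx(t,x) = 36*exp(5*t/3 + 6*x/5)/25
Assemble drift = f_t + (1/2) f_xx = 179*exp(5*t/3 + 6*x/5)/75 and diffusion = f_x = 6*exp(5*t/3 + 6*x/5)/5. Substituting x = B_t:
  d(exp(6*B_t/5 + 5*t/3)) = (179*exp(6*B_t/5 + 5*t/3)/75) dt + (6*exp(6*B_t/5 + 5*t/3)/5) dB_t.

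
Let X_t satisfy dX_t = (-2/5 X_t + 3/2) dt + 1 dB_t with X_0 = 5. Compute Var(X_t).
Var(X_t) = 5/4 - 5*exp(-4*t/5)/4

The variance V(t) = Var(X_t) satisfies V'(t) = 2 a V(t) + c^2 with V(0) = 0 (drift coefficient is linear in X, diffusion is constant). With a = -2/5, c = 1, the solution is
  V(t) = (c^2 / (2 a)) * (exp(2 a t) - 1)
       = (1^2 / (2*(-2/5))) * (exp((-4/5) t) - 1)
       = 5/4 - 5*exp(-4*t/5)/4.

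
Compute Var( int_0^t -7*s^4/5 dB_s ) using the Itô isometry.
Var = 49*t^9/225

The Itô integral of a deterministic integrand f(s) has mean 0 because each increment f(s) * (B_{s+ds} - B_s) has mean 0. By the Itô isometry:
  Var( int_0^t f(s) dB_s ) = E[ (int_0^t f(s) dB_s)^2 ] = int_0^t f(s)^2 ds.
Here f(s) = -7*s^4/5, so f(s)^2 = 49*s^8/25. Integrate:
  int_0^t (49*s^8/25) ds = 49*t^9/225.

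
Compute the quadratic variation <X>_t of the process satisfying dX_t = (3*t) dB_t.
<X>_t = 3*t^3

For an Itô process dX_t = a(t) dt + b(t) dB_t, the quadratic variation is <X>_t = int_0^t b(s)^2 ds (the drift term does not contribute). Here b(s) = 3*s, so
  b(s)^2 = 9*s^2.
Integrating from 0 to t:
  <X>_t = int_0^t (9*s^2) ds = 3*t^3.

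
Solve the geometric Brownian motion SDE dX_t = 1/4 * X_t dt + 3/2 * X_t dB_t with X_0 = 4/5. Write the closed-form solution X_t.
X_t = 4/5 * exp((-7/8) * t + (3/2) * B_t)

For GBM dX = mu X dt + sigma X dB with X_0 = x_0, apply Itô to Y = log X: dY = (mu - sigma^2/2) dt + sigma dB, so Y_t = log(x_0) + (mu - sigma^2/2) t + sigma B_t and hence X_t = x_0 * exp((mu - sigma^2/2) t + sigma B_t).
With mu = 1/4, sigma = 3/2, x_0 = 4/5, this gives:
  X_t = 4/5 * exp((-7/8) * t + (3/2) * B_t).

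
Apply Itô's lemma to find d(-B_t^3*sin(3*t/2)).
d(-B_t^3*sin(3*t/2)) = (-3*B_t*(B_t^2*cos(3*t/2) + 2*sin(3*t/2))/2) dt + (-3*B_t^2*sin(3*t/2)) dB_t

Itô's formula for f(t, x): d f(t, B_t) = (f_t + (1/2) f_xx) dt + f_x dB_t. Compute partials of f(t, x) = -x^3*sin(3*t/2):
  f_t(t,x)  = -3*x^3*cos(3*t/2)/2
  f_x(t,x)  = -3*x^2*sin(3*t/2)
  f_xx(t,x) = -6*x*sin(3*t/2)
Assemble drift = f_t + (1/2) f_xx = -3*x*(x^2*cos(3*t/2) + 2*sin(3*t/2))/2 and diffusion = f_x = -3*x^2*sin(3*t/2). Substituting x = B_t:
  d(-B_t^3*sin(3*t/2)) = (-3*B_t*(B_t^2*cos(3*t/2) + 2*sin(3*t/2))/2) dt + (-3*B_t^2*sin(3*t/2)) dB_t.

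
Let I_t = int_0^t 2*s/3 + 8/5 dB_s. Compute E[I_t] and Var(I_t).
E[I_t] = 0; Var(I_t) = 4*t*(25*t^2 + 180*t + 432)/675

The Itô integral of a deterministic integrand f(s) has mean 0 because each increment f(s) * (B_{s+ds} - B_s) has mean 0. By the Itô isometry:
  Var( int_0^t f(s) dB_s ) = E[ (int_0^t f(s) dB_s)^2 ] = int_0^t f(s)^2 ds.
Here f(s) = 2*s/3 + 8/5, so f(s)^2 = 4*(5*s + 12)^2/225. Integrate:
  int_0^t (4*(5*s + 12)^2/225) ds = 4*t*(25*t^2 + 180*t + 432)/675.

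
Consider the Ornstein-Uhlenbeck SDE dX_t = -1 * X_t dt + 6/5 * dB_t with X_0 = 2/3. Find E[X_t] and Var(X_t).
E[X_t] = 2*exp(-t)/3; Var(X_t) = 18/25 - 18*exp(-2*t)/25

The OU SDE dX = -theta X dt + sigma dB admits the integrating factor exp(theta t): d(exp(theta t) X_t) = sigma exp(theta t) dB_t. Integrating from 0 to t:
  X_t = x_0 * exp(-theta t) + sigma * int_0^t exp(-theta (t-s)) dB_s.
The Itô integral has mean 0 and (by the Itô isometry) variance sigma^2 * int_0^t exp(-2 theta (t - s)) ds = sigma^2 * (1 - exp(-2 theta t)) / (2 theta).
With theta = 1, sigma = 6/5, x_0 = 2/3:
  E[X_t] = 2/3 * exp(-1 t) = 2*exp(-t)/3
  Var(X_t) = (6/5)^2 * (1 - exp(-2*1 t)) / (2 * 1) = 18/25 - 18*exp(-2*t)/25.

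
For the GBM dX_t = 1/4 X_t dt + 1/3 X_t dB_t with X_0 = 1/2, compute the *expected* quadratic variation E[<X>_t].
E[<X>_t] = exp(11*t/18)/22 - 1/22

<X>_t = int_0^t ((1/3) * X_s)^2 ds. Taking expectation inside the integral: E[<X>_t] = (1/3)^2 * int_0^t E[X_s^2] ds. For GBM, E[X_s^2] = x_0^2 * exp((2 mu + sigma^2) s). Integrating:
  E[<X>_t] = (1/3)^2 * (1/2)^2 * (exp((2*(1/4) + (1/3)^2) t) - 1) / (2*(1/4) + (1/3)^2)
           = (1/3)^2 * (1/2)^2 * (exp((11/18) t) - 1) / (11/18) = exp(11*t/18)/22 - 1/22.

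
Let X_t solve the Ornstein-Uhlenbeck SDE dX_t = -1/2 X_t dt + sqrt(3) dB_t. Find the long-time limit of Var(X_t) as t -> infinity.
lim Var(X_t) = 3

The OU SDE dX = -theta X dt + sigma dB admits the integrating factor exp(theta t): d(exp(theta t) X_t) = sigma exp(theta t) dB_t. Integrating from 0 to t gives X_t = x_0 * exp(-theta t) + sigma * int_0^t exp(-theta (t-s)) dB_s for any initial x_0. The Itô integral has variance (by the Itô isometry) sigma^2 * int_0^t exp(-2 theta (t - s)) ds = sigma^2 * (1 - exp(-2 theta t)) / (2 theta), independent of x_0.
With theta = 1/2, sigma = sqrt(3):
  Var(X_t) = (sqrt(3))^2 * (1 - exp(-2*1/2 t)) / (2 * 1/2) = 3 - 3*exp(-t).
As t -> infinity, exp(-2*1/2 t) -> 0, so the stationary variance is sigma^2 / (2 theta) = 3.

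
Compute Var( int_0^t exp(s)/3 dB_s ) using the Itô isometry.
Var = exp(2*t)/18 - 1/18

The Itô integral of a deterministic integrand f(s) has mean 0 because each increment f(s) * (B_{s+ds} - B_s) has mean 0. By the Itô isometry:
  Var( int_0^t f(s) dB_s ) = E[ (int_0^t f(s) dB_s)^2 ] = int_0^t f(s)^2 ds.
Here f(s) = exp(s)/3, so f(s)^2 = exp(2*s)/9. Integrate:
  int_0^t (exp(2*s)/9) ds = exp(2*t)/18 - 1/18.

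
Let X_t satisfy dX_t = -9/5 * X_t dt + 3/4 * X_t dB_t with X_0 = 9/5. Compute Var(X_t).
Var(X_t) = (81*exp(9*t/16) - 81)*exp(-18*t/5)/25

For GBM dX = mu X dt + sigma X dB with X_0 = x_0, apply Itô to Y = log X: dY = (mu - sigma^2/2) dt + sigma dB, so Y_t = log(x_0) + (mu - sigma^2/2) t + sigma B_t and hence X_t = x_0 * exp((mu - sigma^2/2) t + sigma B_t).
With mu = -9/5, sigma = 3/4, x_0 = 9/5, this gives:
  X_t = 9/5 * exp((-333/160) * t + (3/4) * B_t).
Since sigma*B_t ~ Normal(0, sigma^2 t), E[exp(sigma*B_t)] = exp(sigma^2 t / 2); so E[X_t] = x_0 * exp((mu - sigma^2/2) t) * exp(sigma^2 t / 2) = x_0 * exp(mu t) = 9*exp(-9*t/5)/5.
Var(X_t) = E[X_t^2] - (E[X_t])^2 = x_0^2 * exp(2 mu t) * (exp(sigma^2 t) - 1) = (81*exp(9*t/16) - 81)*exp(-18*t/5)/25.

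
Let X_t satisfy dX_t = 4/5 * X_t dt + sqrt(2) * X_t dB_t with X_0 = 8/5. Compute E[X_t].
E[X_t] = 8*exp(4*t/5)/5

For GBM dX = mu X dt + sigma X dB with X_0 = x_0, apply Itô to Y = log X: dY = (mu - sigma^2/2) dt + sigma dB, so Y_t = log(x_0) + (mu - sigma^2/2) t + sigma B_t and hence X_t = x_0 * exp((mu - sigma^2/2) t + sigma B_t).
With mu = 4/5, sigma = sqrt(2), x_0 = 8/5, this gives:
  X_t = 8/5 * exp((-1/5) * t + (sqrt(2)) * B_t).
Since sigma*B_t ~ Normal(0, sigma^2 t), E[exp(sigma*B_t)] = exp(sigma^2 t / 2); so E[X_t] = x_0 * exp((mu - sigma^2/2) t) * exp(sigma^2 t / 2) = x_0 * exp(mu t) = 8*exp(4*t/5)/5.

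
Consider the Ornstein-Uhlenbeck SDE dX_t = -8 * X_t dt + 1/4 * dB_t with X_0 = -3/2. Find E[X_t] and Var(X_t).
E[X_t] = -3*exp(-8*t)/2; Var(X_t) = 1/256 - exp(-16*t)/256

The OU SDE dX = -theta X dt + sigma dB admits the integrating factor exp(theta t): d(exp(theta t) X_t) = sigma exp(theta t) dB_t. Integrating from 0 to t:
  X_t = x_0 * exp(-theta t) + sigma * int_0^t exp(-theta (t-s)) dB_s.
The Itô integral has mean 0 and (by the Itô isometry) variance sigma^2 * int_0^t exp(-2 theta (t - s)) ds = sigma^2 * (1 - exp(-2 theta t)) / (2 theta).
With theta = 8, sigma = 1/4, x_0 = -3/2:
  E[X_t] = -3/2 * exp(-8 t) = -3*exp(-8*t)/2
  Var(X_t) = (1/4)^2 * (1 - exp(-2*8 t)) / (2 * 8) = 1/256 - exp(-16*t)/256.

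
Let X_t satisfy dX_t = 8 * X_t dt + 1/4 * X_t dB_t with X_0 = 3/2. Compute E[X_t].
E[X_t] = 3*exp(8*t)/2

For GBM dX = mu X dt + sigma X dB with X_0 = x_0, apply Itô to Y = log X: dY = (mu - sigma^2/2) dt + sigma dB, so Y_t = log(x_0) + (mu - sigma^2/2) t + sigma B_t and hence X_t = x_0 * exp((mu - sigma^2/2) t + sigma B_t).
With mu = 8, sigma = 1/4, x_0 = 3/2, this gives:
  X_t = 3/2 * exp((255/32) * t + (1/4) * B_t).
Since sigma*B_t ~ Normal(0, sigma^2 t), E[exp(sigma*B_t)] = exp(sigma^2 t / 2); so E[X_t] = x_0 * exp((mu - sigma^2/2) t) * exp(sigma^2 t / 2) = x_0 * exp(mu t) = 3*exp(8*t)/2.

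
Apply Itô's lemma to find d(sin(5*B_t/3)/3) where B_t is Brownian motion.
d(sin(5*B_t/3)/3) = (-25*sin(5*B_t/3)/54) dt + (5*cos(5*B_t/3)/9) dB_t

Itô's formula for f(B_t) gives d f(B_t) = f'(B_t) dB_t + (1/2) f''(B_t) dt. Compute derivatives of f(x) = sin(5*x/3)/3:
  f'(x)  = 5*cos(5*x/3)/9
  f''(x) = -25*sin(5*x/3)/27
Substitute x = B_t and multiply the f'' term by 1/2:
  drift     = (1/2) * (-25*sin(5*x/3)/27) evaluated at B_t = -25*sin(5*B_t/3)/54
  diffusion = (5*cos(5*x/3)/9) evaluated at B_t = 5*cos(5*B_t/3)/9
Therefore d(sin(5*B_t/3)/3) = (-25*sin(5*B_t/3)/54) dt + (5*cos(5*B_t/3)/9) dB_t.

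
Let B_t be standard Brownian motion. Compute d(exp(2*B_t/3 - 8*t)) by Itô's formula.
d(exp(2*B_t/3 - 8*t)) = (-70*exp(2*B_t/3 - 8*t)/9) dt + (2*exp(2*B_t/3 - 8*t)/3) dB_t

Itô's formula for f(t, x): d f(t, B_t) = (f_t + (1/2) f_xx) dt + f_x dB_t. Compute partials of f(t, x) = exp(-8*t + 2*x/3):
  f_t(t,x)  = -8*exp(-8*t + 2*x/3)
  f_x(t,x)  = 2*exp(-8*t + 2*x/3)/3
  f_xx(t,x) = 4*exp(-8*t + 2*x/3)/9
Assemble drift = f_t + (1/2) f_xx = -70*exp(-8*t + 2*x/3)/9 and diffusion = f_x = 2*exp(-8*t + 2*x/3)/3. Substituting x = B_t:
  d(exp(2*B_t/3 - 8*t)) = (-70*exp(2*B_t/3 - 8*t)/9) dt + (2*exp(2*B_t/3 - 8*t)/3) dB_t.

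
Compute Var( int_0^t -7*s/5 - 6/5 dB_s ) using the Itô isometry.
Var = t*(49*t^2 + 126*t + 108)/75

The Itô integral of a deterministic integrand f(s) has mean 0 because each increment f(s) * (B_{s+ds} - B_s) has mean 0. By the Itô isometry:
  Var( int_0^t f(s) dB_s ) = E[ (int_0^t f(s) dB_s)^2 ] = int_0^t f(s)^2 ds.
Here f(s) = -7*s/5 - 6/5, so f(s)^2 = (7*s + 6)^2/25. Integrate:
  int_0^t ((7*s + 6)^2/25) ds = t*(49*t^2 + 126*t + 108)/75.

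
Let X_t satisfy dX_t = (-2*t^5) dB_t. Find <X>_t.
<X>_t = 4*t^11/11

For an Itô process dX_t = a(t) dt + b(t) dB_t, the quadratic variation is <X>_t = int_0^t b(s)^2 ds (the drift term does not contribute). Here b(s) = -2*s^5, so
  b(s)^2 = 4*s^10.
Integrating from 0 to t:
  <X>_t = int_0^t (4*s^10) ds = 4*t^11/11.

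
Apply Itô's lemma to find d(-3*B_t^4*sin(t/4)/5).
d(-3*B_t^4*sin(t/4)/5) = (-3*B_t^2*(B_t^2*cos(t/4) + 24*sin(t/4))/20) dt + (-12*B_t^3*sin(t/4)/5) dB_t

Itô's formula for f(t, x): d f(t, B_t) = (f_t + (1/2) f_xx) dt + f_x dB_t. Compute partials of f(t, x) = -3*x^4*sin(t/4)/5:
  f_t(t,x)  = -3*x^4*cos(t/4)/20
  f_x(t,x)  = -12*x^3*sin(t/4)/5
  f_xx(t,x) = -36*x^2*sin(t/4)/5
Assemble drift = f_t + (1/2) f_xx = -3*x^2*(x^2*cos(t/4) + 24*sin(t/4))/20 and diffusion = f_x = -12*x^3*sin(t/4)/5. Substituting x = B_t:
  d(-3*B_t^4*sin(t/4)/5) = (-3*B_t^2*(B_t^2*cos(t/4) + 24*sin(t/4))/20) dt + (-12*B_t^3*sin(t/4)/5) dB_t.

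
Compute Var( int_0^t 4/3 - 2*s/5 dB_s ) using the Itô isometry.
Var = 4*t*(3*t^2 - 30*t + 100)/225

The Itô integral of a deterministic integrand f(s) has mean 0 because each increment f(s) * (B_{s+ds} - B_s) has mean 0. By the Itô isometry:
  Var( int_0^t f(s) dB_s ) = E[ (int_0^t f(s) dB_s)^2 ] = int_0^t f(s)^2 ds.
Here f(s) = 4/3 - 2*s/5, so f(s)^2 = 4*(3*s - 10)^2/225. Integrate:
  int_0^t (4*(3*s - 10)^2/225) ds = 4*t*(3*t^2 - 30*t + 100)/225.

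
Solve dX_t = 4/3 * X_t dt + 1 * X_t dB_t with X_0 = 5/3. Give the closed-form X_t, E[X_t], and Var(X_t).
X_t = 5/3 * exp((5/6) t + (1) B_t); E[X_t] = 5*exp(4*t/3)/3; Var(X_t) = 25*(exp(t) - 1)*exp(8*t/3)/9

For GBM dX = mu X dt + sigma X dB with X_0 = x_0, apply Itô to Y = log X: dY = (mu - sigma^2/2) dt + sigma dB, so Y_t = log(x_0) + (mu - sigma^2/2) t + sigma B_t and hence X_t = x_0 * exp((mu - sigma^2/2) t + sigma B_t).
With mu = 4/3, sigma = 1, x_0 = 5/3, this gives:
  X_t = 5/3 * exp((5/6) * t + (1) * B_t).
Since sigma*B_t ~ Normal(0, sigma^2 t), E[exp(sigma*B_t)] = exp(sigma^2 t / 2); so E[X_t] = x_0 * exp((mu - sigma^2/2) t) * exp(sigma^2 t / 2) = x_0 * exp(mu t) = 5*exp(4*t/3)/3.
Var(X_t) = E[X_t^2] - (E[X_t])^2 = x_0^2 * exp(2 mu t) * (exp(sigma^2 t) - 1) = 25*(exp(t) - 1)*exp(8*t/3)/9.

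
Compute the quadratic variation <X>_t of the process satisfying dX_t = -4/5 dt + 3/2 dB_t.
<X>_t = 9*t/4

For an Itô process dX_t = a(t) dt + b(t) dB_t, the quadratic variation is <X>_t = int_0^t b(s)^2 ds (the drift term does not contribute). Here b(s) = 3/2, so
  b(s)^2 = 9/4.
Integrating from 0 to t:
  <X>_t = int_0^t (9/4) ds = 9*t/4.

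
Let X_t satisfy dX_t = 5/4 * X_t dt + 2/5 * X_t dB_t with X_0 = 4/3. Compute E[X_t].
E[X_t] = 4*exp(5*t/4)/3

For GBM dX = mu X dt + sigma X dB with X_0 = x_0, apply Itô to Y = log X: dY = (mu - sigma^2/2) dt + sigma dB, so Y_t = log(x_0) + (mu - sigma^2/2) t + sigma B_t and hence X_t = x_0 * exp((mu - sigma^2/2) t + sigma B_t).
With mu = 5/4, sigma = 2/5, x_0 = 4/3, this gives:
  X_t = 4/3 * exp((117/100) * t + (2/5) * B_t).
Since sigma*B_t ~ Normal(0, sigma^2 t), E[exp(sigma*B_t)] = exp(sigma^2 t / 2); so E[X_t] = x_0 * exp((mu - sigma^2/2) t) * exp(sigma^2 t / 2) = x_0 * exp(mu t) = 4*exp(5*t/4)/3.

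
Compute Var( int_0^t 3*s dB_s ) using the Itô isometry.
Var = 3*t^3

The Itô integral of a deterministic integrand f(s) has mean 0 because each increment f(s) * (B_{s+ds} - B_s) has mean 0. By the Itô isometry:
  Var( int_0^t f(s) dB_s ) = E[ (int_0^t f(s) dB_s)^2 ] = int_0^t f(s)^2 ds.
Here f(s) = 3*s, so f(s)^2 = 9*s^2. Integrate:
  int_0^t (9*s^2) ds = 3*t^3.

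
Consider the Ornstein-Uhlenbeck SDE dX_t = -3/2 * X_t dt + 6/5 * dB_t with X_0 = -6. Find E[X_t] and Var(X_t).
E[X_t] = -6*exp(-3*t/2); Var(X_t) = 12/25 - 12*exp(-3*t)/25

The OU SDE dX = -theta X dt + sigma dB admits the integrating factor exp(theta t): d(exp(theta t) X_t) = sigma exp(theta t) dB_t. Integrating from 0 to t:
  X_t = x_0 * exp(-theta t) + sigma * int_0^t exp(-theta (t-s)) dB_s.
The Itô integral has mean 0 and (by the Itô isometry) variance sigma^2 * int_0^t exp(-2 theta (t - s)) ds = sigma^2 * (1 - exp(-2 theta t)) / (2 theta).
With theta = 3/2, sigma = 6/5, x_0 = -6:
  E[X_t] = -6 * exp(-3/2 t) = -6*exp(-3*t/2)
  Var(X_t) = (6/5)^2 * (1 - exp(-2*3/2 t)) / (2 * 3/2) = 12/25 - 12*exp(-3*t)/25.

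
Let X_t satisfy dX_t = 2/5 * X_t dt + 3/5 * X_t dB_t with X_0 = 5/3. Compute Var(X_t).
Var(X_t) = 25*(exp(9*t/25) - 1)*exp(4*t/5)/9

For GBM dX = mu X dt + sigma X dB with X_0 = x_0, apply Itô to Y = log X: dY = (mu - sigma^2/2) dt + sigma dB, so Y_t = log(x_0) + (mu - sigma^2/2) t + sigma B_t and hence X_t = x_0 * exp((mu - sigma^2/2) t + sigma B_t).
With mu = 2/5, sigma = 3/5, x_0 = 5/3, this gives:
  X_t = 5/3 * exp((11/50) * t + (3/5) * B_t).
Since sigma*B_t ~ Normal(0, sigma^2 t), E[exp(sigma*B_t)] = exp(sigma^2 t / 2); so E[X_t] = x_0 * exp((mu - sigma^2/2) t) * exp(sigma^2 t / 2) = x_0 * exp(mu t) = 5*exp(2*t/5)/3.
Var(X_t) = E[X_t^2] - (E[X_t])^2 = x_0^2 * exp(2 mu t) * (exp(sigma^2 t) - 1) = 25*(exp(9*t/25) - 1)*exp(4*t/5)/9.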